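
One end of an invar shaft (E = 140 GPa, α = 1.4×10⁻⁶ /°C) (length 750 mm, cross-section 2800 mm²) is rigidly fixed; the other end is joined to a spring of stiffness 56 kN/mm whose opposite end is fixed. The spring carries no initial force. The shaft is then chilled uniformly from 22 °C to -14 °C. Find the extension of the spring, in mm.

The unrestrained thermal change is αΔT L = 1.4×10⁻⁶ × 36 × 750 = 0.0378 mm.
Let P be the tensile force in the spring. The shaft extends elastically by PL/(AE) and the spring stretches by P/k; together these equal δ_free.
So P = δ_free / [L/(AE) + 1/k] = 0.0378 / [ 750/(2800×140×10³) + 1/(56×10³) ].
P = 0.0378 / 1.977×10⁻⁵ = 1912 N.
Spring extension = P/k = 1912/(56×10³) = 0.03414 mm.

δ ≈ 0.0341 mm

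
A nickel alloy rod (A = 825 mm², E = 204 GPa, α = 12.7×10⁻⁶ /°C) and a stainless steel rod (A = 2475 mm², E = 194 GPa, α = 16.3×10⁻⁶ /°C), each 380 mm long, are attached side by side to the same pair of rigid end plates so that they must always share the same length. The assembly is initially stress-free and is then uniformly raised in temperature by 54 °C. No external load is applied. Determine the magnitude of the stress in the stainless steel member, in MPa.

σ ≈ 9.79 MPa (compressive)

Equilibrium of a rigid end plate with no external load gives equal and opposite internal forces ±P in the two members. Since α_{stainless steel} > α_{nickel alloy}, heating drives the stainless steel into compression and the nickel alloy into tension.
Compatibility of the two members (thermal + elastic change equal): (α₁ − α₂)ΔT = P·[1/(A₁E₁) + 1/(A₂E₂)].
|α₁ − α₂|·ΔT = 3.6×10⁻⁶ × 54 = 0.0001944.
1/(A₁E₁) + 1/(A₂E₂) = 1/(825×204×10³) + 1/(2475×194×10³) = 8.024×10⁻⁹ N⁻¹.
P = 0.0001944 / 8.024×10⁻⁹ = 24230 N = 24.23 kN.
σ_{stainless steel} = P/A₂ = 24230/2475 = 9.788 MPa, compressive.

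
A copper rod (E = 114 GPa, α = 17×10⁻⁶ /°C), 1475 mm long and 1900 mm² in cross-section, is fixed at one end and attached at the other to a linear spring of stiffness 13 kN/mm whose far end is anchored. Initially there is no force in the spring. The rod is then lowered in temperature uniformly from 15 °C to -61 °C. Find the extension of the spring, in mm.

If the spring were absent the rod would shorten by αΔT L = 17×10⁻⁶ × 76 × 1475 = 1.906 mm.
With a force P in the spring, the elastic change of the rod is PL/(AE) and that of the spring is P/k; compatibility requires their sum to equal δ_free.
P [ L/(AE) + 1/k ] = δ_free → P [ 1475/(1900×114×10³) + 1/(13×10³) ] = 1.906.
P = 1.906 / 8.373×10⁻⁵ = 22760 N.
Spring extension = P/k = 22760/(13×10³) = 1.751 mm.

δ ≈ 1.75 mm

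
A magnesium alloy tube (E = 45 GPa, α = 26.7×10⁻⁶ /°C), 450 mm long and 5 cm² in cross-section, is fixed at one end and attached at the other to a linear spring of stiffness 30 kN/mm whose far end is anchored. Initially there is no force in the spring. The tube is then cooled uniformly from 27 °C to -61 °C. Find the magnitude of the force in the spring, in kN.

The unrestrained thermal change is αΔT L = 26.7×10⁻⁶ × 88 × 450 = 1.057 mm.
With a force P in the spring, the elastic change of the tube is PL/(AE) and that of the spring is P/k; compatibility requires their sum to equal δ_free.
So P = δ_free / [L/(AE) + 1/k] = 1.057 / [ 450/(500×45×10³) + 1/(30×10³) ].
P = 1.057 / 5.333×10⁻⁵ = 19820 N.

P ≈ 19.8 kN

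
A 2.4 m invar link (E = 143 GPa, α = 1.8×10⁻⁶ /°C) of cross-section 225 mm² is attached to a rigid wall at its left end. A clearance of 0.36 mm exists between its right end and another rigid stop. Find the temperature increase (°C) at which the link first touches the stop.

ΔT ≈ 83.3 °C

Contact occurs when the free expansion equals the gap: αΔT L = 0.36 mm.
So ΔT = g/(αL) = 0.36/(1.8×10⁻⁶ × 2400) = 83.33 °C.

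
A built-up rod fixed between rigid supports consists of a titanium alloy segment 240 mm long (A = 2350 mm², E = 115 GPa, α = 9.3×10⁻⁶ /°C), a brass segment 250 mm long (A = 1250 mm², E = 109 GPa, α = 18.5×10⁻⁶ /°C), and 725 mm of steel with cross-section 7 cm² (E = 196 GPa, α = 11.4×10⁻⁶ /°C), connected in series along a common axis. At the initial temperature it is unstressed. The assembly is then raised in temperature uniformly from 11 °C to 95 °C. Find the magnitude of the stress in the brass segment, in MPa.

σ ≈ 127 MPa (compressive)

If the supports were absent, the total length change would be Σ αᵢΔT Lᵢ = 9.3×10⁻⁶×84×240 + 18.5×10⁻⁶×84×250 + 11.4×10⁻⁶×84×725 = 1.27 mm.
The walls prevent any net length change, so an axial force P (same in every segment) develops. Compatibility: P · Σ Lᵢ/(AᵢEᵢ) = δ_free.
Σ Lᵢ/(AᵢEᵢ) = 240/(2350×115×10³) + 250/(1250×109×10³) + 725/(700×196×10³) = 8.007×10⁻⁶ mm/N.
Hence P = δ_free / Σ(L/AE) = 1.27/8.007×10⁻⁶ = 158.6 kN (compressive).
σ_{brass} = P / A = 158600 / 1250 = 126.9 MPa.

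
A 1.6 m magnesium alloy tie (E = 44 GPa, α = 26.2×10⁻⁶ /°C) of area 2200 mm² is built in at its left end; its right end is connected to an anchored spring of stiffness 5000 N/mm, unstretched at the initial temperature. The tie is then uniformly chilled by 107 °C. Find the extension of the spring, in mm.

Free thermal contraction: δ_free = αΔT L = 26.2×10⁻⁶ × 107 × 1600 = 4.485 mm.
With a force P in the spring, the elastic change of the tie is PL/(AE) and that of the spring is P/k; compatibility requires their sum to equal δ_free.
P [ L/(AE) + 1/k ] = δ_free → P [ 1600/(2200×44×10³) + 1/(5000) ] = 4.485.
P = 4.485 / 0.0002165 = 20720 N.
Spring extension = P/k = 20720/(5000) = 4.143 mm.

δ ≈ 4.14 mm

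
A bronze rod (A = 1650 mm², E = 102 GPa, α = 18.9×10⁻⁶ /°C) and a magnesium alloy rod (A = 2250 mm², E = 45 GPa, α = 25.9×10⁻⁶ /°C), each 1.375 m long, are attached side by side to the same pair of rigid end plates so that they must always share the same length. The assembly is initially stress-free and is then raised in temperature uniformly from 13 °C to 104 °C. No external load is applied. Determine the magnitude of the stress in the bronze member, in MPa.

σ ≈ 24.4 MPa (tensile)

Equilibrium of a rigid end plate with no external load gives equal and opposite internal forces ±P in the two members. Since α_{magnesium alloy} > α_{bronze}, heating drives the magnesium alloy into compression and the bronze into tension.
Compatibility of the two members (thermal + elastic change equal): (α₁ − α₂)ΔT = P·[1/(A₁E₁) + 1/(A₂E₂)].
|α₁ − α₂|·ΔT = 7×10⁻⁶ × 91 = 0.000637.
1/(A₁E₁) + 1/(A₂E₂) = 1/(1650×102×10³) + 1/(2250×45×10³) = 1.582×10⁻⁸ N⁻¹.
P = 0.000637 / 1.582×10⁻⁸ = 40270 N = 40.27 kN.
σ_{bronze} = P/A₁ = 40270/1650 = 24.41 MPa, tensile.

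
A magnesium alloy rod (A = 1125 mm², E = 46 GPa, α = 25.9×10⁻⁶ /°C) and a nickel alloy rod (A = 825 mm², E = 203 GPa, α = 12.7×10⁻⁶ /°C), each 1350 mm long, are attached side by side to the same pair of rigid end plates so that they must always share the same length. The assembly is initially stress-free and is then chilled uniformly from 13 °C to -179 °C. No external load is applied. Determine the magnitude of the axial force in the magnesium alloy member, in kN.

The magnesium alloy has the larger α, so on cooling it would change length more than the nickel alloy if both were free. The rigid plates force a common final length, so the magnesium alloy is put into tension and the nickel alloy into compression, with equal and opposite forces P (no external load).
Setting the final lengths equal and cancelling L: (α₁ − α₂)ΔT = P/(A₁E₁) + P/(A₂E₂).
|α₁ − α₂|·ΔT = 13.2×10⁻⁶ × 192 = 0.002534.
1/(A₁E₁) + 1/(A₂E₂) = 1/(1125×46×10³) + 1/(825×203×10³) = 2.529×10⁻⁸ N⁻¹.
P = 0.002534 / 2.529×10⁻⁸ = 100200 N = 100.2 kN.

P ≈ 100 kN (tensile in the magnesium alloy)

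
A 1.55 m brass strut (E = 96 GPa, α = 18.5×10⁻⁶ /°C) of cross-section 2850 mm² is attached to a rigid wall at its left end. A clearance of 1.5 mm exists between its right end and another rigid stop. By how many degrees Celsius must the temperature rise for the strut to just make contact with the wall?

ΔT ≈ 52.3 °C

Contact occurs when the free expansion equals the gap: αΔT L = 1.5 mm.
So ΔT = g/(αL) = 1.5/(18.5×10⁻⁶ × 1550) = 52.31 °C.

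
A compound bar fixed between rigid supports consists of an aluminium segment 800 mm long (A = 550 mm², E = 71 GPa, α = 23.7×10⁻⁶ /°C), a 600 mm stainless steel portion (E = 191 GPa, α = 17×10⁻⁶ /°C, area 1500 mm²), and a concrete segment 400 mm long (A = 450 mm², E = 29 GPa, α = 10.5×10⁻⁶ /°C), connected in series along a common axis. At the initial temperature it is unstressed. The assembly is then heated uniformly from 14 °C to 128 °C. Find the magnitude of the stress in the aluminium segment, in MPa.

σ ≈ 130 MPa (compressive)

If the supports were absent, the total length change would be Σ αᵢΔT Lᵢ = 23.7×10⁻⁶×114×800 + 17×10⁻⁶×114×600 + 10.5×10⁻⁶×114×400 = 3.803 mm.
The walls prevent any net length change, so an axial force P (same in every segment) develops. Compatibility: P · Σ Lᵢ/(AᵢEᵢ) = δ_free.
The series flexibility is Σ Lᵢ/(AᵢEᵢ) = 800/(550×71×10³) + 600/(1500×191×10³) + 400/(450×29×10³) = 5.323×10⁻⁵ mm/N.
Hence P = δ_free / Σ(L/AE) = 3.803/5.323×10⁻⁵ = 71.44 kN (compressive).
σ_{aluminium} = P / A = 71440 / 550 = 129.9 MPa.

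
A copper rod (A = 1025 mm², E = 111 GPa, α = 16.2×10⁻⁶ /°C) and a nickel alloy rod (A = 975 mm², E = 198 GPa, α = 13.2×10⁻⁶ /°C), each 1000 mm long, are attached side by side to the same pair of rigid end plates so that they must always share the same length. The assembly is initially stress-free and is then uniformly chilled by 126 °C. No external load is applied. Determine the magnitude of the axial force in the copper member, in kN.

The copper has the larger α, so on cooling it would change length more than the nickel alloy if both were free. The rigid plates force a common final length, so the copper is put into tension and the nickel alloy into compression, with equal and opposite forces P (no external load).
Compatibility of the two members (thermal + elastic change equal): (α₁ − α₂)ΔT = P·[1/(A₁E₁) + 1/(A₂E₂)].
|α₁ − α₂|·ΔT = 3×10⁻⁶ × 126 = 0.000378.
1/(A₁E₁) + 1/(A₂E₂) = 1/(1025×111×10³) + 1/(975×198×10³) = 1.397×10⁻⁸ N⁻¹.
P = 0.000378 / 1.397×10⁻⁸ = 27060 N = 27.06 kN.

P ≈ 27.1 kN (tensile in the copper)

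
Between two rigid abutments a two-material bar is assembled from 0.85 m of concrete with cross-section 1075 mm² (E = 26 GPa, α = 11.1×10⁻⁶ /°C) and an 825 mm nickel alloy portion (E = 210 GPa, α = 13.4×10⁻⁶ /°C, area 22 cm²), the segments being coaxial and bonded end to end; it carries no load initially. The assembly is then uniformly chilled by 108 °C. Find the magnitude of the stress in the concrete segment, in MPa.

σ ≈ 63.9 MPa (tensile)

Free thermal contraction of the whole bar: Σ αᵢΔT Lᵢ = 11.1×10⁻⁶×108×850 + 13.4×10⁻⁶×108×825 = 2.213 mm.
The rigid supports impose zero overall length change; the single axial force P common to all segments must satisfy P Σ Lᵢ/(AᵢEᵢ) = δ_free.
The series flexibility is Σ Lᵢ/(AᵢEᵢ) = 850/(1075×26×10³) + 825/(2200×210×10³) = 3.22×10⁻⁵ mm/N.
So P = 2.213 / 3.22×10⁻⁵ = 68.73 kN, tensile.
σ_{concrete} = P / A = 68730 / 1075 = 63.94 MPa.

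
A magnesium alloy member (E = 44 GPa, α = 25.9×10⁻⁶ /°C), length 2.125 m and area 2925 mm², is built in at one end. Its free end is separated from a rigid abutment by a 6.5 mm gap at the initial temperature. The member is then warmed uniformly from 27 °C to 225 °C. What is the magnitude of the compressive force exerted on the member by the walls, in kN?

Unrestrained expansion: δ_free = αΔT L = 25.9×10⁻⁶ × 198 × 2125 = 10.9 mm.
The gap closes (δ_free > 6.5 mm) and the wall then resists a further 10.9 − 6.5 = 4.397 mm of expansion.
Compatibility: PL/(AE) = 4.397 mm, so σ = P/A = E × (4.397/2125) = 91.05 MPa.
P = σA = 91.05 × 2925 = 266.3 kN.

P ≈ 266 kN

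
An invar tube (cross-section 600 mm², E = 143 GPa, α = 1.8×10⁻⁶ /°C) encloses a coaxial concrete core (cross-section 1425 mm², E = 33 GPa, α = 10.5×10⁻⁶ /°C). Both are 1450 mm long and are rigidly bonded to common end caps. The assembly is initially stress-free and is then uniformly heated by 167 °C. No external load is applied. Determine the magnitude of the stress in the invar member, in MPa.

Both members must finish at the same length. With the larger α, the concrete tends to over-expand; the plates restrain it, putting the concrete in compression and the invar in tension. With no external load the two internal forces are equal and opposite, magnitude P.
Equating the net (thermal + elastic) strains gives |α₁ − α₂|·ΔT = P·[1/(A₁E₁) + 1/(A₂E₂)].
|α₁ − α₂|·ΔT = 8.7×10⁻⁶ × 167 = 0.001453.
1/(A₁E₁) + 1/(A₂E₂) = 1/(600×143×10³) + 1/(1425×33×10³) = 3.292×10⁻⁸ N⁻¹.
P = 0.001453 / 3.292×10⁻⁸ = 44130 N = 44.13 kN.
σ_{invar} = P/A₁ = 44130/600 = 73.56 MPa, tensile.

σ ≈ 73.6 MPa (tensile)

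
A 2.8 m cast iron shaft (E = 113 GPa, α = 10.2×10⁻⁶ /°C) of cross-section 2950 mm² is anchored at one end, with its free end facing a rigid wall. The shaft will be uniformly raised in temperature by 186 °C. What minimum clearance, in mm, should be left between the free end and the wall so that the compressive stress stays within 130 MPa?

With no wall the shaft would lengthen by αΔT L = 10.2×10⁻⁶ × 186 × 2800 = 5.312 mm.
At the allowable stress the elastic shortening the wall may impose is σL/E = 130 × 2800 / (113×10³) = 3.221 mm.
So the gap has to take up the difference, g_min = δ_free − σL/E = 5.312 − 3.221 = 2.091 mm.

g ≈ 2.09 mm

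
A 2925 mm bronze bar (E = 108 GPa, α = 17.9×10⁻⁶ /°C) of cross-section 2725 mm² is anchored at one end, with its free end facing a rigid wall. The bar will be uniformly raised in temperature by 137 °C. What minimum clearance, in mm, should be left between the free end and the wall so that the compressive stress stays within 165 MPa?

Free expansion if unrestrained: δ_free = αΔT L = 17.9×10⁻⁶ × 137 × 2925 = 7.173 mm.
A stress of 165 MPa corresponds to the wall pushing the bar back by σL/E = 165×2925/(108×10³) = 4.469 mm.
The gap must absorb the remainder: g_min = 7.173 − 4.469 = 2.704 mm.

g ≈ 2.7 mm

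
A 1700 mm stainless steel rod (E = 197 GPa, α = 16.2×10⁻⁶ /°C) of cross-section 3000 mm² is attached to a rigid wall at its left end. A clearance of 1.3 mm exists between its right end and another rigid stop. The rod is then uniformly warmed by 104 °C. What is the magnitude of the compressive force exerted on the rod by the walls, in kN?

Free thermal elongation = αΔT L = 16.2×10⁻⁶ × 104 × 1700 = 2.864 mm.
After closing the 1.3 mm clearance, 2.864 − 1.3 = 1.564 mm of expansion remains to be suppressed by the wall.
That suppressed elongation corresponds to σ = E·Δ/L = 197×10³ × 1.564/1700 = 181.3 MPa.
Force on the wall = σA = 181.3 × 3000 mm² = 543.8 kN.

P ≈ 544 kN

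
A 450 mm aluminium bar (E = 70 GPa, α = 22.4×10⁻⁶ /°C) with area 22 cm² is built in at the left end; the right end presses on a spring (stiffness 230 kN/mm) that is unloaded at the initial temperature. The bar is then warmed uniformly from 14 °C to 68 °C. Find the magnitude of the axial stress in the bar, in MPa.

σ ≈ 34 MPa (compressive)

If the spring were absent the bar would lengthen by αΔT L = 22.4×10⁻⁶ × 54 × 450 = 0.5443 mm.
With a force P in the spring, the elastic change of the bar is PL/(AE) and that of the spring is P/k; compatibility requires their sum to equal δ_free.
P [ L/(AE) + 1/k ] = δ_free → P [ 450/(2200×70×10³) + 1/(230×10³) ] = 0.5443.
P = 0.5443 / 7.27×10⁻⁶ = 74870 N.
σ = P/A = 74870/2200 = 34.03 MPa.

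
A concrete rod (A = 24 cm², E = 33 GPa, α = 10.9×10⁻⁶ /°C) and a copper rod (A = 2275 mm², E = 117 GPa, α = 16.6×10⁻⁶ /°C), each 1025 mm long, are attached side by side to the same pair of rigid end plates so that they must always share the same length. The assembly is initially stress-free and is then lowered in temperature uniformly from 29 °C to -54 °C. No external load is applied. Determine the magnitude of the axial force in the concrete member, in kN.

P ≈ 28.9 kN (compressive in the concrete)

Both members must finish at the same length. With the larger α, the copper tends to over-contract; the plates restrain it, putting the copper in tension and the concrete in compression. With no external load the two internal forces are equal and opposite, magnitude P.
Compatibility of the two members (thermal + elastic change equal): (α₁ − α₂)ΔT = P·[1/(A₁E₁) + 1/(A₂E₂)].
|α₁ − α₂|·ΔT = 5.7×10⁻⁶ × 83 = 0.0004731.
1/(A₁E₁) + 1/(A₂E₂) = 1/(2400×33×10³) + 1/(2275×117×10³) = 1.638×10⁻⁸ N⁻¹.
P = 0.0004731 / 1.638×10⁻⁸ = 28880 N = 28.88 kN.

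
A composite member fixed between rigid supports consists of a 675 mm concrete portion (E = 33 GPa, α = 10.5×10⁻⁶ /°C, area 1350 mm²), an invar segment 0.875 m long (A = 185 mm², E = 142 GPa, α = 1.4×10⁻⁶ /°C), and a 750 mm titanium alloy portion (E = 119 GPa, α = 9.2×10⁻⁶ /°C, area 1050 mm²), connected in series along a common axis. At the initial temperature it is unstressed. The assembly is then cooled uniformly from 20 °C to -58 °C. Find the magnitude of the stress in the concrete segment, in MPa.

σ ≈ 16.1 MPa (tensile)

With the walls removed the bar would change length by δ_free = Σ αᵢΔT Lᵢ = 10.5×10⁻⁶×78×675 + 1.4×10⁻⁶×78×875 + 9.2×10⁻⁶×78×750 = 1.187 mm.
The walls prevent any net length change, so an axial force P (same in every segment) develops. Compatibility: P · Σ Lᵢ/(AᵢEᵢ) = δ_free.
Σ Lᵢ/(AᵢEᵢ) = 675/(1350×33×10³) + 875/(185×142×10³) + 750/(1050×119×10³) = 5.446×10⁻⁵ mm/N.
Hence P = δ_free / Σ(L/AE) = 1.187/5.446×10⁻⁵ = 21.79 kN (tensile).
σ_{concrete} = P / A = 21790 / 1350 = 16.14 MPa.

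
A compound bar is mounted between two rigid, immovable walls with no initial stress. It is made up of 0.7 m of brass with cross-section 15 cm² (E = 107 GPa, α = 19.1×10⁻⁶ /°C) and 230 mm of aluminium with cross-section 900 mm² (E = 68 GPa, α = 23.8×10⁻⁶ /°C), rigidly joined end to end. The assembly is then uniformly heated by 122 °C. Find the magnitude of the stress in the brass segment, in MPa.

With the walls removed the bar would change length by δ_free = Σ αᵢΔT Lᵢ = 19.1×10⁻⁶×122×700 + 23.8×10⁻⁶×122×230 = 2.299 mm.
The walls prevent any net length change, so an axial force P (same in every segment) develops. Compatibility: P · Σ Lᵢ/(AᵢEᵢ) = δ_free.
The series flexibility is Σ Lᵢ/(AᵢEᵢ) = 700/(1500×107×10³) + 230/(900×68×10³) = 8.12×10⁻⁶ mm/N.
Hence P = δ_free / Σ(L/AE) = 2.299/8.12×10⁻⁶ = 283.1 kN (compressive).
σ_{brass} = P / A = 283100 / 1500 = 188.8 MPa.

σ ≈ 189 MPa (compressive)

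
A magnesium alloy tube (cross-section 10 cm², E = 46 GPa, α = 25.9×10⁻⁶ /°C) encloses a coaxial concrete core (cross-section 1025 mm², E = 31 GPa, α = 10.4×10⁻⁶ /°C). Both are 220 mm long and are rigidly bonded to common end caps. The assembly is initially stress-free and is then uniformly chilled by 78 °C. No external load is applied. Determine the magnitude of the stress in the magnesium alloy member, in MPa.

Equilibrium of a rigid end plate with no external load gives equal and opposite internal forces ±P in the two members. Since α_{magnesium alloy} > α_{concrete}, cooling drives the magnesium alloy into tension and the concrete into compression.
Setting the final lengths equal and cancelling L: (α₁ − α₂)ΔT = P/(A₁E₁) + P/(A₂E₂).
|α₁ − α₂|·ΔT = 15.5×10⁻⁶ × 78 = 0.001209.
1/(A₁E₁) + 1/(A₂E₂) = 1/(1000×46×10³) + 1/(1025×31×10³) = 5.321×10⁻⁸ N⁻¹.
So P = 0.001209 / 5.321×10⁻⁸ = 22.72 kN.
σ_{magnesium alloy} = P/A₁ = 22720/1000 = 22.72 MPa, tensile.

σ ≈ 22.7 MPa (tensile)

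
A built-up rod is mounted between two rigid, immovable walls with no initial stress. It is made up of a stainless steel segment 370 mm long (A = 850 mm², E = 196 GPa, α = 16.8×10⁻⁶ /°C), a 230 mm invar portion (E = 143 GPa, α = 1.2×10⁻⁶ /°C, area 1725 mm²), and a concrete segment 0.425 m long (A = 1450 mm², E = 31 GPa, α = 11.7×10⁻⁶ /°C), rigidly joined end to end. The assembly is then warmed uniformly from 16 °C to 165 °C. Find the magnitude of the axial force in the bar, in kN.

P ≈ 135 kN (compressive)

If the supports were absent, the total length change would be Σ αᵢΔT Lᵢ = 16.8×10⁻⁶×149×370 + 1.2×10⁻⁶×149×230 + 11.7×10⁻⁶×149×425 = 1.708 mm.
The rigid supports impose zero overall length change; the single axial force P common to all segments must satisfy P Σ Lᵢ/(AᵢEᵢ) = δ_free.
The series flexibility is Σ Lᵢ/(AᵢEᵢ) = 370/(850×196×10³) + 230/(1725×143×10³) + 425/(1450×31×10³) = 1.261×10⁻⁵ mm/N.
So P = 1.708 / 1.261×10⁻⁵ = 135.5 kN, compressive.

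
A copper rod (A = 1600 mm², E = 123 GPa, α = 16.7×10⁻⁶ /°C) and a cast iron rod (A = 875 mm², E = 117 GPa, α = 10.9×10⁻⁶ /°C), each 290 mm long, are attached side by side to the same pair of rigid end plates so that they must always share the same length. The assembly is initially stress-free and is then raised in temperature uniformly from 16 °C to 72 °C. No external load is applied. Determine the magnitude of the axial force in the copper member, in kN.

Both members must finish at the same length. With the larger α, the copper tends to over-expand; the plates restrain it, putting the copper in compression and the cast iron in tension. With no external load the two internal forces are equal and opposite, magnitude P.
Setting the final lengths equal and cancelling L: (α₁ − α₂)ΔT = P/(A₁E₁) + P/(A₂E₂).
|α₁ − α₂|·ΔT = 5.8×10⁻⁶ × 56 = 0.0003248.
1/(A₁E₁) + 1/(A₂E₂) = 1/(1600×123×10³) + 1/(875×117×10³) = 1.485×10⁻⁸ N⁻¹.
P = 0.0003248 / 1.485×10⁻⁸ = 21870 N = 21.87 kN.

P ≈ 21.9 kN (compressive in the copper)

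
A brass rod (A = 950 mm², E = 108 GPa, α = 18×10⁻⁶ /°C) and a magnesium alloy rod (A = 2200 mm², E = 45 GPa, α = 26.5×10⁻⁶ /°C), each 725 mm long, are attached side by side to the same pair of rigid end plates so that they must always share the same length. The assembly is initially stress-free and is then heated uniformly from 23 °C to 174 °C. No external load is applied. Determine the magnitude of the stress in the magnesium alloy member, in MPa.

Both members must finish at the same length. With the larger α, the magnesium alloy tends to over-expand; the plates restrain it, putting the magnesium alloy in compression and the brass in tension. With no external load the two internal forces are equal and opposite, magnitude P.
Equating the net (thermal + elastic) strains gives |α₁ − α₂|·ΔT = P·[1/(A₁E₁) + 1/(A₂E₂)].
|α₁ − α₂|·ΔT = 8.5×10⁻⁶ × 151 = 0.001283.
1/(A₁E₁) + 1/(A₂E₂) = 1/(950×108×10³) + 1/(2200×45×10³) = 1.985×10⁻⁸ N⁻¹.
P = 0.001283 / 1.985×10⁻⁸ = 64670 N = 64.67 kN.
σ_{magnesium alloy} = P/A₂ = 64670/2200 = 29.39 MPa, compressive.

σ ≈ 29.4 MPa (compressive)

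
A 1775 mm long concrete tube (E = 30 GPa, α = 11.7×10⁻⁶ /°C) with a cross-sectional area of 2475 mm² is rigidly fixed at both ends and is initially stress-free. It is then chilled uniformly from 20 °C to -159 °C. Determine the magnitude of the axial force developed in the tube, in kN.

P ≈ 156 kN (tensile)

The ends cannot move, so σ = EαΔT = 30×10³ × 11.7×10⁻⁶ × 179 = 62.83 MPa.
P = AEαΔT = 2475 × 30×10³ × 11.7×10⁻⁶ × 179 = 155.5 kN (tensile).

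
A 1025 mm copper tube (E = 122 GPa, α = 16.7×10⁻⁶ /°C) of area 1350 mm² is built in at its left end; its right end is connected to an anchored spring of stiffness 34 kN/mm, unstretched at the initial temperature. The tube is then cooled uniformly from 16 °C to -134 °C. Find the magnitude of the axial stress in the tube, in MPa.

σ ≈ 53.4 MPa (tensile)

The unrestrained thermal change is αΔT L = 16.7×10⁻⁶ × 150 × 1025 = 2.568 mm.
Let P be the tensile force in the spring. The tube extends elastically by PL/(AE) and the spring stretches by P/k; together these equal δ_free.
So P = δ_free / [L/(AE) + 1/k] = 2.568 / [ 1025/(1350×122×10³) + 1/(34×10³) ].
P = 2.568 / 3.564×10⁻⁵ = 72050 N.
σ = P/A = 72050/1350 = 53.37 MPa.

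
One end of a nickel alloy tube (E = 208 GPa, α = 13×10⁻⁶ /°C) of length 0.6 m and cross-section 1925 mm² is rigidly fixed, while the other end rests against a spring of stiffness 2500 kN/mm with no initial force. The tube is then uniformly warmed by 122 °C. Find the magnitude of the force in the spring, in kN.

P ≈ 501 kN

The unrestrained thermal change is αΔT L = 13×10⁻⁶ × 122 × 600 = 0.9516 mm.
With a force P in the spring, the elastic change of the tube is PL/(AE) and that of the spring is P/k; compatibility requires their sum to equal δ_free.
So P = δ_free / [L/(AE) + 1/k] = 0.9516 / [ 600/(1925×208×10³) + 1/(2500×10³) ].
P = 0.9516 / 1.899×10⁻⁶ = 501200 N.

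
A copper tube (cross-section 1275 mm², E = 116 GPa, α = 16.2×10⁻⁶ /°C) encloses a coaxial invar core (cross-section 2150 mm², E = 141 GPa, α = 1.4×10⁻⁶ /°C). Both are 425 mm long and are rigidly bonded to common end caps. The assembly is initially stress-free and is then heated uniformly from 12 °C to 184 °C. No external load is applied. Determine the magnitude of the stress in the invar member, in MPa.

The copper has the larger α, so on heating it would change length more than the invar if both were free. The rigid plates force a common final length, so the copper is put into compression and the invar into tension, with equal and opposite forces P (no external load).
Equating the net (thermal + elastic) strains gives |α₁ − α₂|·ΔT = P·[1/(A₁E₁) + 1/(A₂E₂)].
|α₁ − α₂|·ΔT = 14.8×10⁻⁶ × 172 = 0.002546.
1/(A₁E₁) + 1/(A₂E₂) = 1/(1275×116×10³) + 1/(2150×141×10³) = 1.006×10⁻⁸ N⁻¹.
P = 0.002546 / 1.006×10⁻⁸ = 253000 N = 253 kN.
σ_{invar} = P/A₂ = 253000/2150 = 117.7 MPa, tensile.

σ ≈ 118 MPa (tensile)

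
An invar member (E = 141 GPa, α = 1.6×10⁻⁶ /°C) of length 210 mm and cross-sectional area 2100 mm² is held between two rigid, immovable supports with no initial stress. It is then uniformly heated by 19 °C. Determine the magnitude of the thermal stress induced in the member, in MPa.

σ ≈ 4.29 MPa (compressive)

The supports are rigid, so the total axial strain is zero. The restrained thermal strain is ε = αΔT = 1.6×10⁻⁶ × 19 = 30.4×10⁻⁶.
Hence σ = E·αΔT = 141×10³ × 30.4×10⁻⁶ = 4.286 MPa, compressive.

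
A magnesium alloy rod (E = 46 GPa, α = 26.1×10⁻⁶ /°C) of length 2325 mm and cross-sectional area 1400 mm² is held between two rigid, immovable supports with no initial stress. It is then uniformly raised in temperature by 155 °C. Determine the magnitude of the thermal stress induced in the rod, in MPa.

With length fixed, the mechanical strain must cancel the thermal strain αΔT = 26.1×10⁻⁶ × 155 = 4045.5×10⁻⁶.
σ = EαΔT = 46×10³ × 26.1×10⁻⁶ × 155 = 186.1 MPa (compressive; the rod is trying to expand).

σ ≈ 186 MPa (compressive)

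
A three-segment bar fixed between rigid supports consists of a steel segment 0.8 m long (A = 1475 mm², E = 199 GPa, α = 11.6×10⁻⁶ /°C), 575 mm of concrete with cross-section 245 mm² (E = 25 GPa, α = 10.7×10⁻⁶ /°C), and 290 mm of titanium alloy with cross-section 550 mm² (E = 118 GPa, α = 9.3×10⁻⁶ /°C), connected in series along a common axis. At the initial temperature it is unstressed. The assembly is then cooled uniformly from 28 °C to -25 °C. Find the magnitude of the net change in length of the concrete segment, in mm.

If the supports were absent, the total length change would be Σ αᵢΔT Lᵢ = 11.6×10⁻⁶×53×800 + 10.7×10⁻⁶×53×575 + 9.3×10⁻⁶×53×290 = 0.9609 mm.
The rigid supports impose zero overall length change; the single axial force P common to all segments must satisfy P Σ Lᵢ/(AᵢEᵢ) = δ_free.
Σ Lᵢ/(AᵢEᵢ) = 800/(1475×199×10³) + 575/(245×25×10³) + 290/(550×118×10³) = 0.0001011 mm/N.
So P = 0.9609 / 0.0001011 = 9.507 kN, tensile.
For the concrete segment, free thermal change = 10.7×10⁻⁶×53×575 = 0.3261 mm and elastic change from P = 9507×575/(245×25×10³) = 0.8925 mm; these oppose, so the net change is 0.566 mm (segment lengthens).

|ΔL| ≈ 0.566 mm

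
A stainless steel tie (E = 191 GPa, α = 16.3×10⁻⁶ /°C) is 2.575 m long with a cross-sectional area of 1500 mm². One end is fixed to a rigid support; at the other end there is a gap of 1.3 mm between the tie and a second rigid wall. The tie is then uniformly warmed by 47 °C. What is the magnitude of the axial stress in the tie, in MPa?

Free thermal elongation = αΔT L = 16.3×10⁻⁶ × 47 × 2575 = 1.973 mm.
After closing the 1.3 mm clearance, 1.973 − 1.3 = 0.6727 mm of expansion remains to be suppressed by the wall.
Compatibility: PL/(AE) = 0.6727 mm, so σ = P/A = E × (0.6727/2575) = 49.9 MPa.

σ ≈ 49.9 MPa (compressive)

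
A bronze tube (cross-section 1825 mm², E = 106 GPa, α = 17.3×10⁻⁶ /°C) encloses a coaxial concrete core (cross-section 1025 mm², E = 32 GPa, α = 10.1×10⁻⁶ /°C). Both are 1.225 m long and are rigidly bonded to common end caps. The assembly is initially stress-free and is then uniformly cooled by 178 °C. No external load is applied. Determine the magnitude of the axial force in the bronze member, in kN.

P ≈ 35.9 kN (tensile in the bronze)

Both members must finish at the same length. With the larger α, the bronze tends to over-contract; the plates restrain it, putting the bronze in tension and the concrete in compression. With no external load the two internal forces are equal and opposite, magnitude P.
Setting the final lengths equal and cancelling L: (α₁ − α₂)ΔT = P/(A₁E₁) + P/(A₂E₂).
|α₁ − α₂|·ΔT = 7.2×10⁻⁶ × 178 = 0.001282.
1/(A₁E₁) + 1/(A₂E₂) = 1/(1825×106×10³) + 1/(1025×32×10³) = 3.566×10⁻⁸ N⁻¹.
So P = 0.001282 / 3.566×10⁻⁸ = 35.94 kN.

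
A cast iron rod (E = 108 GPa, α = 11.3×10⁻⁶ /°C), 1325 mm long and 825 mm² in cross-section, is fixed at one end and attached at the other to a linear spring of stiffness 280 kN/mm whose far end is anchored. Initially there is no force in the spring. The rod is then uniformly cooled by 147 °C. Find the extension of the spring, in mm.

The unrestrained thermal change is αΔT L = 11.3×10⁻⁶ × 147 × 1325 = 2.201 mm.
Let P be the tensile force in the spring. The rod extends elastically by PL/(AE) and the spring stretches by P/k; together these equal δ_free.
So P = δ_free / [L/(AE) + 1/k] = 2.201 / [ 1325/(825×108×10³) + 1/(280×10³) ].
P = 2.201 / 1.844×10⁻⁵ = 119300 N.
Spring extension = P/k = 119300/(280×10³) = 0.4262 mm.

δ ≈ 0.426 mm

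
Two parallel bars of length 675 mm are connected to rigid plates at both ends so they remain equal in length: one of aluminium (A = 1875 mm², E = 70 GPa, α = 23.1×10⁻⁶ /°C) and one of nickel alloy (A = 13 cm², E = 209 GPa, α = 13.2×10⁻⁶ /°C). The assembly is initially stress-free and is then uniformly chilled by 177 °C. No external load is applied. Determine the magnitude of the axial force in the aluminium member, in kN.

Equilibrium of a rigid end plate with no external load gives equal and opposite internal forces ±P in the two members. Since α_{aluminium} > α_{nickel alloy}, cooling drives the aluminium into tension and the nickel alloy into compression.
Equating the net (thermal + elastic) strains gives |α₁ − α₂|·ΔT = P·[1/(A₁E₁) + 1/(A₂E₂)].
|α₁ − α₂|·ΔT = 9.9×10⁻⁶ × 177 = 0.001752.
1/(A₁E₁) + 1/(A₂E₂) = 1/(1875×70×10³) + 1/(1300×209×10³) = 1.13×10⁻⁸ N⁻¹.
P = 0.001752 / 1.13×10⁻⁸ = 155100 N = 155.1 kN.

P ≈ 155 kN (tensile in the aluminium)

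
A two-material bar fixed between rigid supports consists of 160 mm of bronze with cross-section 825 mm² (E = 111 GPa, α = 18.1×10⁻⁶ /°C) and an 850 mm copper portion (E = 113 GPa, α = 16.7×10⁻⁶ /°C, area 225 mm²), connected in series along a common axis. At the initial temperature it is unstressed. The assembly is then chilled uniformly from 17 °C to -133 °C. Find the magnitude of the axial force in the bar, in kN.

With the walls removed the bar would change length by δ_free = Σ αᵢΔT Lᵢ = 18.1×10⁻⁶×150×160 + 16.7×10⁻⁶×150×850 = 2.564 mm.
The walls prevent any net length change, so an axial force P (same in every segment) develops. Compatibility: P · Σ Lᵢ/(AᵢEᵢ) = δ_free.
Σ Lᵢ/(AᵢEᵢ) = 160/(825×111×10³) + 850/(225×113×10³) = 3.518×10⁻⁵ mm/N.
Hence P = δ_free / Σ(L/AE) = 2.564/3.518×10⁻⁵ = 72.87 kN (tensile).

P ≈ 72.9 kN (tensile)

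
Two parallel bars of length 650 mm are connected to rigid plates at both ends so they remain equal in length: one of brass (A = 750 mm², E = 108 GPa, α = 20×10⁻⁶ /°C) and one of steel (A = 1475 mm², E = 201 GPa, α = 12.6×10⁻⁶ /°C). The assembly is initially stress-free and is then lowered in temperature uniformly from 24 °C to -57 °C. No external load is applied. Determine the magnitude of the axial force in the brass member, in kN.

P ≈ 38.1 kN (tensile in the brass)

Equilibrium of a rigid end plate with no external load gives equal and opposite internal forces ±P in the two members. Since α_{brass} > α_{steel}, cooling drives the brass into tension and the steel into compression.
Compatibility of the two members (thermal + elastic change equal): (α₁ − α₂)ΔT = P·[1/(A₁E₁) + 1/(A₂E₂)].
|α₁ − α₂|·ΔT = 7.4×10⁻⁶ × 81 = 0.0005994.
1/(A₁E₁) + 1/(A₂E₂) = 1/(750×108×10³) + 1/(1475×201×10³) = 1.572×10⁻⁸ N⁻¹.
P = 0.0005994 / 1.572×10⁻⁸ = 38130 N = 38.13 kN.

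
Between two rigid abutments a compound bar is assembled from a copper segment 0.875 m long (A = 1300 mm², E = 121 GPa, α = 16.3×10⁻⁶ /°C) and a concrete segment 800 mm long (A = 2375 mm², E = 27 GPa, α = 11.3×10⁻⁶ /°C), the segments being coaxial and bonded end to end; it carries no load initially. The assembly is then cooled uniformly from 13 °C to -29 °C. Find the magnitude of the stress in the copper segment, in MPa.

If the supports were absent, the total length change would be Σ αᵢΔT Lᵢ = 16.3×10⁻⁶×42×875 + 11.3×10⁻⁶×42×800 = 0.9787 mm.
The rigid supports impose zero overall length change; the single axial force P common to all segments must satisfy P Σ Lᵢ/(AᵢEᵢ) = δ_free.
Σ Lᵢ/(AᵢEᵢ) = 875/(1300×121×10³) + 800/(2375×27×10³) = 1.804×10⁻⁵ mm/N.
So P = 0.9787 / 1.804×10⁻⁵ = 54.26 kN, tensile.
σ_{copper} = P / A = 54260 / 1300 = 41.74 MPa.

σ ≈ 41.7 MPa (tensile)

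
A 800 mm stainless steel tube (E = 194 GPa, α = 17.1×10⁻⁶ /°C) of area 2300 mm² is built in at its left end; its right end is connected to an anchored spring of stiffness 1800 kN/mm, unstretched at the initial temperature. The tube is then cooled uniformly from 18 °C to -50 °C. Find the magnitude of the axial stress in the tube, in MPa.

If the spring were absent the tube would shorten by αΔT L = 17.1×10⁻⁶ × 68 × 800 = 0.9302 mm.
Let P be the tensile force in the spring. The tube extends elastically by PL/(AE) and the spring stretches by P/k; together these equal δ_free.
So P = δ_free / [L/(AE) + 1/k] = 0.9302 / [ 800/(2300×194×10³) + 1/(1800×10³) ].
P = 0.9302 / 2.348×10⁻⁶ = 396100 N.
σ = P/A = 396100/2300 = 172.2 MPa.

σ ≈ 172 MPa (tensile)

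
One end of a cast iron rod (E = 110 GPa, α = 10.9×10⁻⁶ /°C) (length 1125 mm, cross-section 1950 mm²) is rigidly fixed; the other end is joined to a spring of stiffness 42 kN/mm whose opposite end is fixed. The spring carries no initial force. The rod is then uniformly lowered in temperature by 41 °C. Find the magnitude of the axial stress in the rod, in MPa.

σ ≈ 8.87 MPa (tensile)

Free thermal contraction: δ_free = αΔT L = 10.9×10⁻⁶ × 41 × 1125 = 0.5028 mm.
With a force P in the spring, the elastic change of the rod is PL/(AE) and that of the spring is P/k; compatibility requires their sum to equal δ_free.
P [ L/(AE) + 1/k ] = δ_free → P [ 1125/(1950×110×10³) + 1/(42×10³) ] = 0.5028.
P = 0.5028 / 2.905×10⁻⁵ = 17300 N.
σ = P/A = 17300/1950 = 8.874 MPa.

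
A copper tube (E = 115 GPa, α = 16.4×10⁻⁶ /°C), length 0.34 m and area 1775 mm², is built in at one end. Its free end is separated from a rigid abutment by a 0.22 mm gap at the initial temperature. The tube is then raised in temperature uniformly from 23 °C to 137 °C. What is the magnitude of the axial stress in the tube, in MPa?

σ ≈ 141 MPa (compressive)

Unrestrained expansion: δ_free = αΔT L = 16.4×10⁻⁶ × 114 × 340 = 0.6357 mm.
After closing the 0.22 mm clearance, 0.6357 − 0.22 = 0.4157 mm of expansion remains to be suppressed by the wall.
So σ = E(δ_free − g)/L = 115×10³ × 0.4157/340 = 140.6 MPa.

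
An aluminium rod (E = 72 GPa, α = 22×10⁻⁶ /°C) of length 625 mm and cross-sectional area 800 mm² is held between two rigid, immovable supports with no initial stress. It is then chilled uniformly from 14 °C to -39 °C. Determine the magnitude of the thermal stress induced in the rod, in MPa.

With length fixed, the mechanical strain must cancel the thermal strain αΔT = 22×10⁻⁶ × 53 = 1166×10⁻⁶.
Hence σ = E·αΔT = 72×10³ × 1166×10⁻⁶ = 83.95 MPa, tensile.

σ ≈ 84 MPa (tensile)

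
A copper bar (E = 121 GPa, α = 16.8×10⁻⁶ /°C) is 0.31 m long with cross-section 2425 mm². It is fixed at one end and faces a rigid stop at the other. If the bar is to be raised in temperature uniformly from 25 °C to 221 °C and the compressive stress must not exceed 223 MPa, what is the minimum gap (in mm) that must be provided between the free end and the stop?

Free expansion if unrestrained: δ_free = αΔT L = 16.8×10⁻⁶ × 196 × 310 = 1.021 mm.
At the allowable stress the elastic shortening the wall may impose is σL/E = 223 × 310 / (121×10³) = 0.5713 mm.
The gap must absorb the remainder: g_min = 1.021 − 0.5713 = 0.4494 mm.

g ≈ 0.449 mm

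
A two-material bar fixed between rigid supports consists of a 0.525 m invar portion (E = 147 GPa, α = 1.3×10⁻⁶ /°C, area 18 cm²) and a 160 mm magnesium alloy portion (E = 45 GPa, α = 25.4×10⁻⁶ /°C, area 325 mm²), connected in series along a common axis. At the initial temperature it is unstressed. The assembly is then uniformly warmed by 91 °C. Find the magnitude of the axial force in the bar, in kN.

With the walls removed the bar would change length by δ_free = Σ αᵢΔT Lᵢ = 1.3×10⁻⁶×91×525 + 25.4×10⁻⁶×91×160 = 0.4319 mm.
Since the ends are fixed, an axial force P builds up, equal in every segment, with P · Σ Lᵢ/(AᵢEᵢ) = δ_free.
The series flexibility is Σ Lᵢ/(AᵢEᵢ) = 525/(1800×147×10³) + 160/(325×45×10³) = 1.292×10⁻⁵ mm/N.
So P = 0.4319 / 1.292×10⁻⁵ = 33.42 kN, compressive.

P ≈ 33.4 kN (compressive)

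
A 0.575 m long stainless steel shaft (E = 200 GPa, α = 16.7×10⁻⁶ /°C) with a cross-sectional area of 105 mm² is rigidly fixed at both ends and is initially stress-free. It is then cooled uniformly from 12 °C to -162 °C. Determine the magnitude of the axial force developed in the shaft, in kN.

Full restraint means ε = 0, so the stress is σ = EαΔT = 200×10³ × 16.7×10⁻⁶ × 174 = 581.2 MPa.
P = AEαΔT = 105 × 200×10³ × 16.7×10⁻⁶ × 174 = 61.02 kN (tensile).

P ≈ 61 kN (tensile)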